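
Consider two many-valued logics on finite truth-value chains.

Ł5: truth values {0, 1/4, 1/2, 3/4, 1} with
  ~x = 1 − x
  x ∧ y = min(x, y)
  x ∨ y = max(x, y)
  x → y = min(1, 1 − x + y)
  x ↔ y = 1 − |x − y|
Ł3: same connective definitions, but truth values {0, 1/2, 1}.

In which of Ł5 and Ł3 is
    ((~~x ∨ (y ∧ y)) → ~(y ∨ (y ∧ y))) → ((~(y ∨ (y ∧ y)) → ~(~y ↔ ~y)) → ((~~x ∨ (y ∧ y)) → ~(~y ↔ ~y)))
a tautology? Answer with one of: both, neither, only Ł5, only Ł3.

In Ł5: every assignment gives 1 — tautology.
In Ł3: every assignment gives 1 — tautology.

both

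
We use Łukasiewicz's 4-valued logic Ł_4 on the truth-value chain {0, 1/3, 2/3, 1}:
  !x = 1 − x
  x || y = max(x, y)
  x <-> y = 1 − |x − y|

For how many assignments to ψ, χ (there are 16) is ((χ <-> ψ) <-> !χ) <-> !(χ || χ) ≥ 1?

ψ = 0, χ = 0 ↦ 1  ≥
ψ = 0, χ = 1/3 ↦ 2/3  <
ψ = 0, χ = 2/3 ↦ 1/3  <
ψ = 0, χ = 1 ↦ 0  <
ψ = 1/3, χ = 0 ↦ 2/3  <
ψ = 1/3, χ = 1/3 ↦ 1  ≥
ψ = 1/3, χ = 2/3 ↦ 2/3  <
ψ = 1/3, χ = 1 ↦ 1/3  <
ψ = 2/3, χ = 0 ↦ 1/3  <
ψ = 2/3, χ = 1/3 ↦ 2/3  <
ψ = 2/3, χ = 2/3 ↦ 1  ≥
ψ = 2/3, χ = 1 ↦ 2/3  <
ψ = 1, χ = 0 ↦ 0  <
ψ = 1, χ = 1/3 ↦ 1  ≥
ψ = 1, χ = 2/3 ↦ 2/3  <
ψ = 1, χ = 1 ↦ 1  ≥
So 5 of the 16 assignments meet the threshold.

5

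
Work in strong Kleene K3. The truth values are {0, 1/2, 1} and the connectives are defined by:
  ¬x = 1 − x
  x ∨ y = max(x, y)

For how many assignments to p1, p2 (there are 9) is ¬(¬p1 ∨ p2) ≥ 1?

p1 = 0, p2 = 0 ↦ 0  <
p1 = 0, p2 = 1/2 ↦ 0  <
p1 = 0, p2 = 1 ↦ 0  <
p1 = 1/2, p2 = 0 ↦ 1/2  <
p1 = 1/2, p2 = 1/2 ↦ 1/2  <
p1 = 1/2, p2 = 1 ↦ 0  <
p1 = 1, p2 = 0 ↦ 1  ≥
p1 = 1, p2 = 1/2 ↦ 1/2  <
p1 = 1, p2 = 1 ↦ 0  <
So 1 of the 9 assignments meets the threshold.

1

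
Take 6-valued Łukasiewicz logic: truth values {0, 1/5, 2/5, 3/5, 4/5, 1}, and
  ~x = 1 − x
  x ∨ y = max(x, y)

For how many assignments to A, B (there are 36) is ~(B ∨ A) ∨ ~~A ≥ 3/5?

27

value 1: 7 assignments (counts)
value 4/5: 9 assignments (counts)
value 3/5: 11 assignments (counts)
value 2/5: 5 assignments
value 1/5: 3 assignments
value 0: 1 assignment
So 27 of the 36 assignments meet the threshold.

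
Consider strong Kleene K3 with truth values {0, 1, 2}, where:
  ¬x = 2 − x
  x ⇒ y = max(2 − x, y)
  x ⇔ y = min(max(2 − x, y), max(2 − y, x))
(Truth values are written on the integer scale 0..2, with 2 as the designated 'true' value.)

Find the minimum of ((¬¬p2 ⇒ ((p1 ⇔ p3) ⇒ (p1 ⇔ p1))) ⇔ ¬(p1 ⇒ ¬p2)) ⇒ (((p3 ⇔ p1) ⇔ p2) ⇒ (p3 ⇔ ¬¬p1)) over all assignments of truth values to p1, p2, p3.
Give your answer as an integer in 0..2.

1

Take p1 = 1, p2 = 1, p3 = 0:
¬p2 = ¬1 = 1
¬¬p2 = ¬1 = 1
p1 ⇔ p3 = 1 ⇔ 0 = 1
p1 ⇔ p1 = 1 ⇔ 1 = 1
(p1 ⇔ p3) ⇒ (p1 ⇔ p1) = 1 ⇒ 1 = 1
¬¬p2 ⇒ ((p1 ⇔ p3) ⇒ (p1 ⇔ p1)) = 1 ⇒ 1 = 1
¬p2 = ¬1 = 1
p1 ⇒ ¬p2 = 1 ⇒ 1 = 1
¬(p1 ⇒ ¬p2) = ¬1 = 1
(¬¬p2 ⇒ ((p1 ⇔ p3) ⇒ (p1 ⇔ p1))) ⇔ ¬(p1 ⇒ ¬p2) = 1 ⇔ 1 = 1
p3 ⇔ p1 = 0 ⇔ 1 = 1
(p3 ⇔ p1) ⇔ p2 = 1 ⇔ 1 = 1
¬p1 = ¬1 = 1
¬¬p1 = ¬1 = 1
p3 ⇔ ¬¬p1 = 0 ⇔ 1 = 1
((p3 ⇔ p1) ⇔ p2) ⇒ (p3 ⇔ ¬¬p1) = 1 ⇒ 1 = 1
((¬¬p2 ⇒ ((p1 ⇔ p3) ⇒ (p1 ⇔ p1))) ⇔ ¬(p1 ⇒ ¬p2)) ⇒ (((p3 ⇔ p1) ⇔ p2) ⇒ (p3 ⇔ ¬¬p1)) = 1 ⇒ 1 = 1
No assignment yields a value below 1, so this is the minimum.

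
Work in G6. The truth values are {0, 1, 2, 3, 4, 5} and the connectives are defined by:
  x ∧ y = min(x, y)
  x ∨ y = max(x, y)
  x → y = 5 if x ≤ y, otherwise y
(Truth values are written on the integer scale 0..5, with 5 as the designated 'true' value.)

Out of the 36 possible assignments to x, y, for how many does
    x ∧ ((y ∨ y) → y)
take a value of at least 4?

12

value 5: 6 assignments (counts)
value 4: 6 assignments (counts)
value 3: 6 assignments
value 2: 6 assignments
value 1: 6 assignments
value 0: 6 assignments
So 12 of the 36 assignments meet the threshold.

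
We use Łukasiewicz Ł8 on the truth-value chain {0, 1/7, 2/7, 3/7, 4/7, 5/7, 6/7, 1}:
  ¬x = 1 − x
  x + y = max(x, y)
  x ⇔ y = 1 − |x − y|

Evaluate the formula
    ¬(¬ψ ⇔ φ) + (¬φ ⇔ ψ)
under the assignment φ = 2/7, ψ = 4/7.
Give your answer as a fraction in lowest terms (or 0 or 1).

¬ψ = ¬4/7 = 3/7
¬ψ ⇔ φ = 3/7 ⇔ 2/7 = 6/7
¬(¬ψ ⇔ φ) = ¬6/7 = 1/7
¬φ = ¬2/7 = 5/7
¬φ ⇔ ψ = 5/7 ⇔ 4/7 = 6/7
¬(¬ψ ⇔ φ) + (¬φ ⇔ ψ) = 1/7 + 6/7 = 6/7

6/7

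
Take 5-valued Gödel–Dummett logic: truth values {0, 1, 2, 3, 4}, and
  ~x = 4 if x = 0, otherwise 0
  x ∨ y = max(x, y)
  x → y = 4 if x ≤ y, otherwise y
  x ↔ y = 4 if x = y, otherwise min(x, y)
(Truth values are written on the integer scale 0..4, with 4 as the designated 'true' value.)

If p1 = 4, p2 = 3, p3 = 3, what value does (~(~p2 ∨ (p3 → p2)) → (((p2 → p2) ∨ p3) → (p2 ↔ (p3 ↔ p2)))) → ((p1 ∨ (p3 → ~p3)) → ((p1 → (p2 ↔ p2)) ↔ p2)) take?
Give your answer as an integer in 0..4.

~p2 = ~3 = 0
p3 → p2 = 3 → 3 = 4
~p2 ∨ (p3 → p2) = 0 ∨ 4 = 4
~(~p2 ∨ (p3 → p2)) = ~4 = 0
p2 → p2 = 3 → 3 = 4
(p2 → p2) ∨ p3 = 4 ∨ 3 = 4
p3 ↔ p2 = 3 ↔ 3 = 4
p2 ↔ (p3 ↔ p2) = 3 ↔ 4 = 3
((p2 → p2) ∨ p3) → (p2 ↔ (p3 ↔ p2)) = 4 → 3 = 3
~(~p2 ∨ (p3 → p2)) → (((p2 → p2) ∨ p3) → (p2 ↔ (p3 ↔ p2))) = 0 → 3 = 4
~p3 = ~3 = 0
p3 → ~p3 = 3 → 0 = 0
p1 ∨ (p3 → ~p3) = 4 ∨ 0 = 4
p2 ↔ p2 = 3 ↔ 3 = 4
p1 → (p2 ↔ p2) = 4 → 4 = 4
(p1 → (p2 ↔ p2)) ↔ p2 = 4 ↔ 3 = 3
(p1 ∨ (p3 → ~p3)) → ((p1 → (p2 ↔ p2)) ↔ p2) = 4 → 3 = 3
(~(~p2 ∨ (p3 → p2)) → (((p2 → p2) ∨ p3) → (p2 ↔ (p3 ↔ p2)))) → ((p1 ∨ (p3 → ~p3)) → ((p1 → (p2 ↔ p2)) ↔ p2)) = 4 → 3 = 3

3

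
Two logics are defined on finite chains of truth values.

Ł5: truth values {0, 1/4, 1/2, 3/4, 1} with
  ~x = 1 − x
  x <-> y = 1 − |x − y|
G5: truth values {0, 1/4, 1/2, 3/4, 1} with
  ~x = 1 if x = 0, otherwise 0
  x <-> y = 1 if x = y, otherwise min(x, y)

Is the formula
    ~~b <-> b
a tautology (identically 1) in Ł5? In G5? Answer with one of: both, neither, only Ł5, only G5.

In Ł5: every assignment gives 1 — tautology.
In G5: at b = 1/4 the value is 1/4 — not a tautology.

only Ł5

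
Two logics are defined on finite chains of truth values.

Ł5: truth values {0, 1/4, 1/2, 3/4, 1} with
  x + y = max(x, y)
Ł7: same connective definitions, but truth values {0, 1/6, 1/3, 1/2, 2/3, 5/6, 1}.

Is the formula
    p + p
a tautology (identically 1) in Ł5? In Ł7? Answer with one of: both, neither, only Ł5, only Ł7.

neither

In Ł5: at p = 0 the value is 0 — not a tautology.
In Ł7: at p = 0 the value is 0 — not a tautology.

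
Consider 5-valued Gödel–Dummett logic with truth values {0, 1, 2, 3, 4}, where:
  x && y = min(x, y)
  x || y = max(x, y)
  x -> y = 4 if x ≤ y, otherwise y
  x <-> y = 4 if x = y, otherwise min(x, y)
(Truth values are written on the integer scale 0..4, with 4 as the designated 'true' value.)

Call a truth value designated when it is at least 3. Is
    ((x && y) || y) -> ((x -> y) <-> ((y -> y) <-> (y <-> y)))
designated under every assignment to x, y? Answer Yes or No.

Yes

At x = 0, y = 3, for instance:
x && y = 0 && 3 = 0
(x && y) || y = 0 || 3 = 3
x -> y = 0 -> 3 = 4
y -> y = 3 -> 3 = 4
y <-> y = 3 <-> 3 = 4
(y -> y) <-> (y <-> y) = 4 <-> 4 = 4
(x -> y) <-> ((y -> y) <-> (y <-> y)) = 4 <-> 4 = 4
((x && y) || y) -> ((x -> y) <-> ((y -> y) <-> (y <-> y))) = 3 -> 4 = 4
and checking the remaining 24 assignments likewise gives ≥ 3 in every case.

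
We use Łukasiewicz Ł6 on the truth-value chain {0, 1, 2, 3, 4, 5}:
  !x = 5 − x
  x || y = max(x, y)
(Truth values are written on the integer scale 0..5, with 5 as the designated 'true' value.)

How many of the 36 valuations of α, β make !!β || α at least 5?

value 5: 11 assignments (counts)
value 4: 9 assignments
value 3: 7 assignments
value 2: 5 assignments
value 1: 3 assignments
value 0: 1 assignment
So 11 of the 36 assignments meet the threshold.

11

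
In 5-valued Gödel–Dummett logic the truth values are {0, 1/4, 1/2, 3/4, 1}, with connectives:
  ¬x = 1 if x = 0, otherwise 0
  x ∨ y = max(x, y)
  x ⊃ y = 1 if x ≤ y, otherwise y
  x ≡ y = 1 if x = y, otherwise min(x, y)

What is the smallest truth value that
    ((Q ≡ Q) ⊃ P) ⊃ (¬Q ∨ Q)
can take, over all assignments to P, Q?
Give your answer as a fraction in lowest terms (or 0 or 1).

Take P = 1/2, Q = 1/4:
Q ≡ Q = 1/4 ≡ 1/4 = 1
(Q ≡ Q) ⊃ P = 1 ⊃ 1/2 = 1/2
¬Q = ¬1/4 = 0
¬Q ∨ Q = 0 ∨ 1/4 = 1/4
((Q ≡ Q) ⊃ P) ⊃ (¬Q ∨ Q) = 1/2 ⊃ 1/4 = 1/4
No assignment yields a value below 1/4, so this is the minimum.

1/4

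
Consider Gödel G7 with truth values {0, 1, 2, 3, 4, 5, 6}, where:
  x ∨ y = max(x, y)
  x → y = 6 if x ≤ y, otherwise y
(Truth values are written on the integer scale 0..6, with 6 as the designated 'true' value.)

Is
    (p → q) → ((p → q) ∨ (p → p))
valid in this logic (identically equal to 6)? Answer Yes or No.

At p = 6, q = 5, for instance:
p → q = 6 → 5 = 5
p → p = 6 → 6 = 6
(p → q) ∨ (p → p) = 5 ∨ 6 = 6
(p → q) → ((p → q) ∨ (p → p)) = 5 → 6 = 6
and checking the remaining 48 assignments likewise gives ≥ 6 in every case.

Yes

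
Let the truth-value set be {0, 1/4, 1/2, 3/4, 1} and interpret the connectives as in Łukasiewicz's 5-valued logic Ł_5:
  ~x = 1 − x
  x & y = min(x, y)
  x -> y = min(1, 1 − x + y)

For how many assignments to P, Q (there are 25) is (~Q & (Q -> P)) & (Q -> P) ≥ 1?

5

value 1: 5 assignments (counts)
value 3/4: 5 assignments
value 1/2: 5 assignments
value 1/4: 5 assignments
value 0: 5 assignments
So 5 of the 25 assignments meet the threshold.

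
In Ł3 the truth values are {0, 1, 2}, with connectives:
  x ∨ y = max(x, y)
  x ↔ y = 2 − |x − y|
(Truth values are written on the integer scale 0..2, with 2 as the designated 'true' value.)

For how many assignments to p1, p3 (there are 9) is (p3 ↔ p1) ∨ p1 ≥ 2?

5

p1 = 0, p3 = 0 ↦ 2  ≥
p1 = 0, p3 = 1 ↦ 1  <
p1 = 0, p3 = 2 ↦ 0  <
p1 = 1, p3 = 0 ↦ 1  <
p1 = 1, p3 = 1 ↦ 2  ≥
p1 = 1, p3 = 2 ↦ 1  <
p1 = 2, p3 = 0 ↦ 2  ≥
p1 = 2, p3 = 1 ↦ 2  ≥
p1 = 2, p3 = 2 ↦ 2  ≥
So 5 of the 9 assignments meet the threshold.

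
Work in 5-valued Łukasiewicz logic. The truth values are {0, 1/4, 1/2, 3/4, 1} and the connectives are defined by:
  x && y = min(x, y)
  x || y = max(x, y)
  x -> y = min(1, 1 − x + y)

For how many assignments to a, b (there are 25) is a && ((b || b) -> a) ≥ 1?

value 1: 5 assignments (counts)
value 3/4: 5 assignments
value 1/2: 5 assignments
value 1/4: 5 assignments
value 0: 5 assignments
So 5 of the 25 assignments meet the threshold.

5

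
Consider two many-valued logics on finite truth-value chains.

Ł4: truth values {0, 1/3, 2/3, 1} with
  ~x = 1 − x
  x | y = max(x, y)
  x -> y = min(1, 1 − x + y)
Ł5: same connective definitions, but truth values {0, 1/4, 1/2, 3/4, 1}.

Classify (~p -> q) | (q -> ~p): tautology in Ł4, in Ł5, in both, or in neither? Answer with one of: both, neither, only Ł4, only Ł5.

In Ł4: every assignment gives 1 — tautology.
In Ł5: every assignment gives 1 — tautology.

both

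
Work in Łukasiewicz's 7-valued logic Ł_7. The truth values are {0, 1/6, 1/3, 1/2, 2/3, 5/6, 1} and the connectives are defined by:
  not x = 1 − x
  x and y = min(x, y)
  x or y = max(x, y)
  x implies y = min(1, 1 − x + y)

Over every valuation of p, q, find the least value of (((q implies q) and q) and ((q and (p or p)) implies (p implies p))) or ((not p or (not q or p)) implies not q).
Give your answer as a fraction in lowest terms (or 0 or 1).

Take p = 0, q = 1/2:
q implies q = 1/2 implies 1/2 = 1
(q implies q) and q = 1 and 1/2 = 1/2
p or p = 0 or 0 = 0
q and (p or p) = 1/2 and 0 = 0
p implies p = 0 implies 0 = 1
(q and (p or p)) implies (p implies p) = 0 implies 1 = 1
((q implies q) and q) and ((q and (p or p)) implies (p implies p)) = 1/2 and 1 = 1/2
not p = not 0 = 1
not q = not 1/2 = 1/2
not q or p = 1/2 or 0 = 1/2
not p or (not q or p) = 1 or 1/2 = 1
not q = not 1/2 = 1/2
(not p or (not q or p)) implies not q = 1 implies 1/2 = 1/2
(((q implies q) and q) and ((q and (p or p)) implies (p implies p))) or ((not p or (not q or p)) implies not q) = 1/2 or 1/2 = 1/2
No assignment yields a value below 1/2, so this is the minimum.

1/2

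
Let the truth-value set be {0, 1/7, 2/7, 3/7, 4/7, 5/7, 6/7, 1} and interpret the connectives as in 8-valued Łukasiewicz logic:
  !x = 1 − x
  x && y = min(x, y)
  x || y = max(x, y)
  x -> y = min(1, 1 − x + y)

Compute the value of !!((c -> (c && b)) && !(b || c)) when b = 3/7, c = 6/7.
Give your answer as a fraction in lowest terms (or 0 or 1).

1/7

c && b = 6/7 && 3/7 = 3/7
c -> (c && b) = 6/7 -> 3/7 = 4/7
b || c = 3/7 || 6/7 = 6/7
!(b || c) = !6/7 = 1/7
(c -> (c && b)) && !(b || c) = 4/7 && 1/7 = 1/7
!((c -> (c && b)) && !(b || c)) = !1/7 = 6/7
!!((c -> (c && b)) && !(b || c)) = !6/7 = 1/7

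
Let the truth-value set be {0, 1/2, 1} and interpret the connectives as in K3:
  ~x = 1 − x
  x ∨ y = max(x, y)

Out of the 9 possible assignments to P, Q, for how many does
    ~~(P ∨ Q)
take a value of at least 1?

P = 0, Q = 0 ↦ 0  <
P = 0, Q = 1/2 ↦ 1/2  <
P = 0, Q = 1 ↦ 1  ≥
P = 1/2, Q = 0 ↦ 1/2  <
P = 1/2, Q = 1/2 ↦ 1/2  <
P = 1/2, Q = 1 ↦ 1  ≥
P = 1, Q = 0 ↦ 1  ≥
P = 1, Q = 1/2 ↦ 1  ≥
P = 1, Q = 1 ↦ 1  ≥
So 5 of the 9 assignments meet the threshold.

5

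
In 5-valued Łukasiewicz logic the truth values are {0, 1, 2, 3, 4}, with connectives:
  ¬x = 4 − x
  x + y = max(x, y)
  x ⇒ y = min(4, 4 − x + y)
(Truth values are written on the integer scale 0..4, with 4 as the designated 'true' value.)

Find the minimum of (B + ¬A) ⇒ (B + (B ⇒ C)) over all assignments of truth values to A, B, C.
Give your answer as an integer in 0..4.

2

Take A = 0, B = 2, C = 0:
¬A = ¬0 = 4
B + ¬A = 2 + 4 = 4
B ⇒ C = 2 ⇒ 0 = 2
B + (B ⇒ C) = 2 + 2 = 2
(B + ¬A) ⇒ (B + (B ⇒ C)) = 4 ⇒ 2 = 2
No assignment yields a value below 2, so this is the minimum.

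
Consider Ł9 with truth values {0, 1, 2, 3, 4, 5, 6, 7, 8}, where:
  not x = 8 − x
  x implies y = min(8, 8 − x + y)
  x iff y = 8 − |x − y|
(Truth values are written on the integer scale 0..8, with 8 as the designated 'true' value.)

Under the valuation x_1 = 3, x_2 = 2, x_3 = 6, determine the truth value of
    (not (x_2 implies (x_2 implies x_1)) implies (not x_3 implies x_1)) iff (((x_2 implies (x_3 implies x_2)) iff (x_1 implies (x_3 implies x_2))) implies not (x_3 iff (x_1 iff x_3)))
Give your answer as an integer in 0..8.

x_2 implies x_1 = 2 implies 3 = 8
x_2 implies (x_2 implies x_1) = 2 implies 8 = 8
not (x_2 implies (x_2 implies x_1)) = not 8 = 0
not x_3 = not 6 = 2
not x_3 implies x_1 = 2 implies 3 = 8
not (x_2 implies (x_2 implies x_1)) implies (not x_3 implies x_1) = 0 implies 8 = 8
x_3 implies x_2 = 6 implies 2 = 4
x_2 implies (x_3 implies x_2) = 2 implies 4 = 8
x_3 implies x_2 = 6 implies 2 = 4
x_1 implies (x_3 implies x_2) = 3 implies 4 = 8
(x_2 implies (x_3 implies x_2)) iff (x_1 implies (x_3 implies x_2)) = 8 iff 8 = 8
x_1 iff x_3 = 3 iff 6 = 5
x_3 iff (x_1 iff x_3) = 6 iff 5 = 7
not (x_3 iff (x_1 iff x_3)) = not 7 = 1
((x_2 implies (x_3 implies x_2)) iff (x_1 implies (x_3 implies x_2))) implies not (x_3 iff (x_1 iff x_3)) = 8 implies 1 = 1
(not (x_2 implies (x_2 implies x_1)) implies (not x_3 implies x_1)) iff (((x_2 implies (x_3 implies x_2)) iff (x_1 implies (x_3 implies x_2))) implies not (x_3 iff (x_1 iff x_3))) = 8 iff 1 = 1

1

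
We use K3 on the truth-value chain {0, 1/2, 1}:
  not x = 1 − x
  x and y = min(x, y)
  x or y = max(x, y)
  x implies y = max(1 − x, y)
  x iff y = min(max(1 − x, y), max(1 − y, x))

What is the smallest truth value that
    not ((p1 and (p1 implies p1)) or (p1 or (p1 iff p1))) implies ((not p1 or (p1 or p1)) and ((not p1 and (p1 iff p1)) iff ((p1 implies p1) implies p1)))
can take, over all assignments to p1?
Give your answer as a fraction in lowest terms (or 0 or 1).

Take p1 = 1/2:
p1 implies p1 = 1/2 implies 1/2 = 1/2
p1 and (p1 implies p1) = 1/2 and 1/2 = 1/2
p1 iff p1 = 1/2 iff 1/2 = 1/2
p1 or (p1 iff p1) = 1/2 or 1/2 = 1/2
(p1 and (p1 implies p1)) or (p1 or (p1 iff p1)) = 1/2 or 1/2 = 1/2
not ((p1 and (p1 implies p1)) or (p1 or (p1 iff p1))) = not 1/2 = 1/2
not p1 = not 1/2 = 1/2
p1 or p1 = 1/2 or 1/2 = 1/2
not p1 or (p1 or p1) = 1/2 or 1/2 = 1/2
not p1 = not 1/2 = 1/2
p1 iff p1 = 1/2 iff 1/2 = 1/2
not p1 and (p1 iff p1) = 1/2 and 1/2 = 1/2
p1 implies p1 = 1/2 implies 1/2 = 1/2
(p1 implies p1) implies p1 = 1/2 implies 1/2 = 1/2
(not p1 and (p1 iff p1)) iff ((p1 implies p1) implies p1) = 1/2 iff 1/2 = 1/2
(not p1 or (p1 or p1)) and ((not p1 and (p1 iff p1)) iff ((p1 implies p1) implies p1)) = 1/2 and 1/2 = 1/2
not ((p1 and (p1 implies p1)) or (p1 or (p1 iff p1))) implies ((not p1 or (p1 or p1)) and ((not p1 and (p1 iff p1)) iff ((p1 implies p1) implies p1))) = 1/2 implies 1/2 = 1/2
No assignment yields a value below 1/2, so this is the minimum.

1/2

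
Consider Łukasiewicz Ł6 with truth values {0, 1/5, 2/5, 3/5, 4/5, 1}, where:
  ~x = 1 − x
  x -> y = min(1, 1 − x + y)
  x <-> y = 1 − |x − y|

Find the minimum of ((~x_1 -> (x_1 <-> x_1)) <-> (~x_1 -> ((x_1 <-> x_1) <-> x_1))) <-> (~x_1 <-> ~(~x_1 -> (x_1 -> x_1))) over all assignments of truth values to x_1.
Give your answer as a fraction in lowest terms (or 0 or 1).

3/5

Take x_1 = 2/5:
~x_1 = ~2/5 = 3/5
x_1 <-> x_1 = 2/5 <-> 2/5 = 1
~x_1 -> (x_1 <-> x_1) = 3/5 -> 1 = 1
~x_1 = ~2/5 = 3/5
x_1 <-> x_1 = 2/5 <-> 2/5 = 1
(x_1 <-> x_1) <-> x_1 = 1 <-> 2/5 = 2/5
~x_1 -> ((x_1 <-> x_1) <-> x_1) = 3/5 -> 2/5 = 4/5
(~x_1 -> (x_1 <-> x_1)) <-> (~x_1 -> ((x_1 <-> x_1) <-> x_1)) = 1 <-> 4/5 = 4/5
~x_1 = ~2/5 = 3/5
~x_1 = ~2/5 = 3/5
x_1 -> x_1 = 2/5 -> 2/5 = 1
~x_1 -> (x_1 -> x_1) = 3/5 -> 1 = 1
~(~x_1 -> (x_1 -> x_1)) = ~1 = 0
~x_1 <-> ~(~x_1 -> (x_1 -> x_1)) = 3/5 <-> 0 = 2/5
((~x_1 -> (x_1 <-> x_1)) <-> (~x_1 -> ((x_1 <-> x_1) <-> x_1))) <-> (~x_1 <-> ~(~x_1 -> (x_1 -> x_1))) = 4/5 <-> 2/5 = 3/5
No assignment yields a value below 3/5, so this is the minimum.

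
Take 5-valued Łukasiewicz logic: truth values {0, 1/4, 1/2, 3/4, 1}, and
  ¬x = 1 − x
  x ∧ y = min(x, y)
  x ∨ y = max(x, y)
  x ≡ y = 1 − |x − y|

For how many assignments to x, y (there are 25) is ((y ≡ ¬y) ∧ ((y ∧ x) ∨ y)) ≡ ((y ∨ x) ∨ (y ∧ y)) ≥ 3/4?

13

value 1: 6 assignments (counts)
value 3/4: 7 assignments (counts)
value 1/2: 4 assignments
value 1/4: 2 assignments
value 0: 6 assignments
So 13 of the 25 assignments meet the threshold.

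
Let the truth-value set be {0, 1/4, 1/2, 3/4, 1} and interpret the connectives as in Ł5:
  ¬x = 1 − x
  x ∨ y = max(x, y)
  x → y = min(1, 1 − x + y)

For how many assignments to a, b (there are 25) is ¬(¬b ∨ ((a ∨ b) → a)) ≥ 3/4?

3

value 1: 1 assignment (counts)
value 3/4: 2 assignments (counts)
value 1/2: 3 assignments
value 1/4: 4 assignments
value 0: 15 assignments
So 3 of the 25 assignments meet the threshold.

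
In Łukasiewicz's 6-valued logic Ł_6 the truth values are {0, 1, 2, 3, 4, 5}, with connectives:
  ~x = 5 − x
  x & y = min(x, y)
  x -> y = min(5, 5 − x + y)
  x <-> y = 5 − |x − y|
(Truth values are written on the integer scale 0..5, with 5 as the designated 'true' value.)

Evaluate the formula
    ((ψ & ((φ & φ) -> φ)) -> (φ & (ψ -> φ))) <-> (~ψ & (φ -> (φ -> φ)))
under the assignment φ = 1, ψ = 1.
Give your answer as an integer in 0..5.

φ & φ = 1 & 1 = 1
(φ & φ) -> φ = 1 -> 1 = 5
ψ & ((φ & φ) -> φ) = 1 & 5 = 1
ψ -> φ = 1 -> 1 = 5
φ & (ψ -> φ) = 1 & 5 = 1
(ψ & ((φ & φ) -> φ)) -> (φ & (ψ -> φ)) = 1 -> 1 = 5
~ψ = ~1 = 4
φ -> φ = 1 -> 1 = 5
φ -> (φ -> φ) = 1 -> 5 = 5
~ψ & (φ -> (φ -> φ)) = 4 & 5 = 4
((ψ & ((φ & φ) -> φ)) -> (φ & (ψ -> φ))) <-> (~ψ & (φ -> (φ -> φ))) = 5 <-> 4 = 4

4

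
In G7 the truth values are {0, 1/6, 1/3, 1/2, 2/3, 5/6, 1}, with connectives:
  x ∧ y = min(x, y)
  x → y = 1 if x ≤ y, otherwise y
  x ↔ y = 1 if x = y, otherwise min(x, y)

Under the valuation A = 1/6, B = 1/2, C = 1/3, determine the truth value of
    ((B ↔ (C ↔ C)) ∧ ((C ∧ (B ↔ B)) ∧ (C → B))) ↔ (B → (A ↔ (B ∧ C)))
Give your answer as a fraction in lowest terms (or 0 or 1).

1/6

C ↔ C = 1/3 ↔ 1/3 = 1
B ↔ (C ↔ C) = 1/2 ↔ 1 = 1/2
B ↔ B = 1/2 ↔ 1/2 = 1
C ∧ (B ↔ B) = 1/3 ∧ 1 = 1/3
C → B = 1/3 → 1/2 = 1
(C ∧ (B ↔ B)) ∧ (C → B) = 1/3 ∧ 1 = 1/3
(B ↔ (C ↔ C)) ∧ ((C ∧ (B ↔ B)) ∧ (C → B)) = 1/2 ∧ 1/3 = 1/3
B ∧ C = 1/2 ∧ 1/3 = 1/3
A ↔ (B ∧ C) = 1/6 ↔ 1/3 = 1/6
B → (A ↔ (B ∧ C)) = 1/2 → 1/6 = 1/6
((B ↔ (C ↔ C)) ∧ ((C ∧ (B ↔ B)) ∧ (C → B))) ↔ (B → (A ↔ (B ∧ C))) = 1/3 ↔ 1/6 = 1/6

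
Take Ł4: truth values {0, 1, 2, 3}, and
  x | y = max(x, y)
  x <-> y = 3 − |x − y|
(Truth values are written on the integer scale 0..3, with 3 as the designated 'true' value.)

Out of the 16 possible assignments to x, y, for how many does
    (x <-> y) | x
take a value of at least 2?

x = 0, y = 0 ↦ 3  ≥
x = 0, y = 1 ↦ 2  ≥
x = 0, y = 2 ↦ 1  <
x = 0, y = 3 ↦ 0  <
x = 1, y = 0 ↦ 2  ≥
x = 1, y = 1 ↦ 3  ≥
x = 1, y = 2 ↦ 2  ≥
x = 1, y = 3 ↦ 1  <
x = 2, y = 0 ↦ 2  ≥
x = 2, y = 1 ↦ 2  ≥
x = 2, y = 2 ↦ 3  ≥
x = 2, y = 3 ↦ 2  ≥
x = 3, y = 0 ↦ 3  ≥
x = 3, y = 1 ↦ 3  ≥
x = 3, y = 2 ↦ 3  ≥
x = 3, y = 3 ↦ 3  ≥
So 13 of the 16 assignments meet the threshold.

13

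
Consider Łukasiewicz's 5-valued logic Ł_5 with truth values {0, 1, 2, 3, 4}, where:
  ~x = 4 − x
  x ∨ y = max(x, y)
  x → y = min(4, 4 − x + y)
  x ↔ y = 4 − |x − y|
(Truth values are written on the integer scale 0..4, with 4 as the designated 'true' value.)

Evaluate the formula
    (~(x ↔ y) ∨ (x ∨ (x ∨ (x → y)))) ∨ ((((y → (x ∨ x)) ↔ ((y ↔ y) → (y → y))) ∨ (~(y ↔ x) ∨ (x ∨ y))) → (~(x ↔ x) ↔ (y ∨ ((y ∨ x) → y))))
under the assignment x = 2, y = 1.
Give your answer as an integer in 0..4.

x ↔ y = 2 ↔ 1 = 3
~(x ↔ y) = ~3 = 1
x → y = 2 → 1 = 3
x ∨ (x → y) = 2 ∨ 3 = 3
x ∨ (x ∨ (x → y)) = 2 ∨ 3 = 3
~(x ↔ y) ∨ (x ∨ (x ∨ (x → y))) = 1 ∨ 3 = 3
x ∨ x = 2 ∨ 2 = 2
y → (x ∨ x) = 1 → 2 = 4
y ↔ y = 1 ↔ 1 = 4
y → y = 1 → 1 = 4
(y ↔ y) → (y → y) = 4 → 4 = 4
(y → (x ∨ x)) ↔ ((y ↔ y) → (y → y)) = 4 ↔ 4 = 4
y ↔ x = 1 ↔ 2 = 3
~(y ↔ x) = ~3 = 1
x ∨ y = 2 ∨ 1 = 2
~(y ↔ x) ∨ (x ∨ y) = 1 ∨ 2 = 2
((y → (x ∨ x)) ↔ ((y ↔ y) → (y → y))) ∨ (~(y ↔ x) ∨ (x ∨ y)) = 4 ∨ 2 = 4
x ↔ x = 2 ↔ 2 = 4
~(x ↔ x) = ~4 = 0
y ∨ x = 1 ∨ 2 = 2
(y ∨ x) → y = 2 → 1 = 3
y ∨ ((y ∨ x) → y) = 1 ∨ 3 = 3
~(x ↔ x) ↔ (y ∨ ((y ∨ x) → y)) = 0 ↔ 3 = 1
(((y → (x ∨ x)) ↔ ((y ↔ y) → (y → y))) ∨ (~(y ↔ x) ∨ (x ∨ y))) → (~(x ↔ x) ↔ (y ∨ ((y ∨ x) → y))) = 4 → 1 = 1
(~(x ↔ y) ∨ (x ∨ (x ∨ (x → y)))) ∨ ((((y → (x ∨ x)) ↔ ((y ↔ y) → (y → y))) ∨ (~(y ↔ x) ∨ (x ∨ y))) → (~(x ↔ x) ↔ (y ∨ ((y ∨ x) → y)))) = 3 ∨ 1 = 3

3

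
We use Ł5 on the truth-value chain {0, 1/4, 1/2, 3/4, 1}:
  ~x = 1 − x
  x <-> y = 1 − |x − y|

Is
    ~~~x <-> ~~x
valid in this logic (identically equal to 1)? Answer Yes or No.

Counterexample: take x = 0.
~x = ~0 = 1
~~x = ~1 = 0
~~~x = ~0 = 1
~~x = ~1 = 0
~~~x <-> ~~x = 1 <-> 0 = 0
This gives 0 ≠ 1.

No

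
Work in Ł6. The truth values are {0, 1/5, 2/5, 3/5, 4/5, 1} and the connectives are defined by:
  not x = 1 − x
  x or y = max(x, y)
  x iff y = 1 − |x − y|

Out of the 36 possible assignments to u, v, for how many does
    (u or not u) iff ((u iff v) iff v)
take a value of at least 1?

value 1: 17 assignments (counts)
value 4/5: 11 assignments
value 3/5: 1 assignment
value 2/5: 5 assignments
value 0: 2 assignments
So 17 of the 36 assignments meet the threshold.

17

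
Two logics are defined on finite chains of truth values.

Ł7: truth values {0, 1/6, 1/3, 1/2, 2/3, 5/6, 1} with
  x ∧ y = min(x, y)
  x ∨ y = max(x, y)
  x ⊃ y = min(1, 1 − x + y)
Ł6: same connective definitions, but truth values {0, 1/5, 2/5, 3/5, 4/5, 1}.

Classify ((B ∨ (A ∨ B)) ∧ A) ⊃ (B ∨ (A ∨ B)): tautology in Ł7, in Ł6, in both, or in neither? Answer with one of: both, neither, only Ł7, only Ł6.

In Ł7: every assignment gives 1 — tautology.
In Ł6: every assignment gives 1 — tautology.

both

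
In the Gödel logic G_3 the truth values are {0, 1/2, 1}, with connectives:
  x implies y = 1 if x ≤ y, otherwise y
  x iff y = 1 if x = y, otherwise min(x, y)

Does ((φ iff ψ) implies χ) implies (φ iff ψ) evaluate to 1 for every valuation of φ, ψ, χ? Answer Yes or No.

Counterexample: take φ = 0, ψ = 1/2, χ = 0.
φ iff ψ = 0 iff 1/2 = 0
(φ iff ψ) implies χ = 0 implies 0 = 1
φ iff ψ = 0 iff 1/2 = 0
((φ iff ψ) implies χ) implies (φ iff ψ) = 1 implies 0 = 0
This gives 0 ≠ 1.

No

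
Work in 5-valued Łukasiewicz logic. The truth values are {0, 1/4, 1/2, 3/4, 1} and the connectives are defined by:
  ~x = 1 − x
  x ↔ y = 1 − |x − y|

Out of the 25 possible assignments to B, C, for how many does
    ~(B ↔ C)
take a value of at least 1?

2

value 1: 2 assignments (counts)
value 3/4: 4 assignments
value 1/2: 6 assignments
value 1/4: 8 assignments
value 0: 5 assignments
So 2 of the 25 assignments meet the threshold.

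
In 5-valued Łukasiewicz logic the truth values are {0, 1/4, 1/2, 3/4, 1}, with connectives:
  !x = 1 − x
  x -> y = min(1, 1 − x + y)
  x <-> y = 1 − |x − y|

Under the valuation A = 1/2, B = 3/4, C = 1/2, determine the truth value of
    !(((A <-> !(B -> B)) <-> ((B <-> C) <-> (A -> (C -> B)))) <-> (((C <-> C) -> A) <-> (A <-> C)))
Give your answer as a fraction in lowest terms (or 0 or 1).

B -> B = 3/4 -> 3/4 = 1
!(B -> B) = !1 = 0
A <-> !(B -> B) = 1/2 <-> 0 = 1/2
B <-> C = 3/4 <-> 1/2 = 3/4
C -> B = 1/2 -> 3/4 = 1
A -> (C -> B) = 1/2 -> 1 = 1
(B <-> C) <-> (A -> (C -> B)) = 3/4 <-> 1 = 3/4
(A <-> !(B -> B)) <-> ((B <-> C) <-> (A -> (C -> B))) = 1/2 <-> 3/4 = 3/4
C <-> C = 1/2 <-> 1/2 = 1
(C <-> C) -> A = 1 -> 1/2 = 1/2
A <-> C = 1/2 <-> 1/2 = 1
((C <-> C) -> A) <-> (A <-> C) = 1/2 <-> 1 = 1/2
((A <-> !(B -> B)) <-> ((B <-> C) <-> (A -> (C -> B)))) <-> (((C <-> C) -> A) <-> (A <-> C)) = 3/4 <-> 1/2 = 3/4
!(((A <-> !(B -> B)) <-> ((B <-> C) <-> (A -> (C -> B)))) <-> (((C <-> C) -> A) <-> (A <-> C))) = !3/4 = 1/4

1/4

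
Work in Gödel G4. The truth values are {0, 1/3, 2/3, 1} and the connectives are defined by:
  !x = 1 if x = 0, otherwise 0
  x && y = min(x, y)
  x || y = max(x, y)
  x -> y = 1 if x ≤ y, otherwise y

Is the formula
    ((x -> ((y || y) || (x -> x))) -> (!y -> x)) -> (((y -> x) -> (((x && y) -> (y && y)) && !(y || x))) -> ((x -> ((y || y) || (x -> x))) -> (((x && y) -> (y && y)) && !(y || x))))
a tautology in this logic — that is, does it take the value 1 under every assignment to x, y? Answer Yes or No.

Counterexample: take x = 0, y = 1/3.
y || y = 1/3 || 1/3 = 1/3
x -> x = 0 -> 0 = 1
(y || y) || (x -> x) = 1/3 || 1 = 1
x -> ((y || y) || (x -> x)) = 0 -> 1 = 1
!y = !1/3 = 0
!y -> x = 0 -> 0 = 1
(x -> ((y || y) || (x -> x))) -> (!y -> x) = 1 -> 1 = 1
y -> x = 1/3 -> 0 = 0
x && y = 0 && 1/3 = 0
y && y = 1/3 && 1/3 = 1/3
(x && y) -> (y && y) = 0 -> 1/3 = 1
y || x = 1/3 || 0 = 1/3
!(y || x) = !1/3 = 0
((x && y) -> (y && y)) && !(y || x) = 1 && 0 = 0
(y -> x) -> (((x && y) -> (y && y)) && !(y || x)) = 0 -> 0 = 1
y || y = 1/3 || 1/3 = 1/3
x -> x = 0 -> 0 = 1
(y || y) || (x -> x) = 1/3 || 1 = 1
x -> ((y || y) || (x -> x)) = 0 -> 1 = 1
x && y = 0 && 1/3 = 0
y && y = 1/3 && 1/3 = 1/3
(x && y) -> (y && y) = 0 -> 1/3 = 1
y || x = 1/3 || 0 = 1/3
!(y || x) = !1/3 = 0
((x && y) -> (y && y)) && !(y || x) = 1 && 0 = 0
(x -> ((y || y) || (x -> x))) -> (((x && y) -> (y && y)) && !(y || x)) = 1 -> 0 = 0
((y -> x) -> (((x && y) -> (y && y)) && !(y || x))) -> ((x -> ((y || y) || (x -> x))) -> (((x && y) -> (y && y)) && !(y || x))) = 1 -> 0 = 0
((x -> ((y || y) || (x -> x))) -> (!y -> x)) -> (((y -> x) -> (((x && y) -> (y && y)) && !(y || x))) -> ((x -> ((y || y) || (x -> x))) -> (((x && y) -> (y && y)) && !(y || x)))) = 1 -> 0 = 0
This gives 0 ≠ 1.

No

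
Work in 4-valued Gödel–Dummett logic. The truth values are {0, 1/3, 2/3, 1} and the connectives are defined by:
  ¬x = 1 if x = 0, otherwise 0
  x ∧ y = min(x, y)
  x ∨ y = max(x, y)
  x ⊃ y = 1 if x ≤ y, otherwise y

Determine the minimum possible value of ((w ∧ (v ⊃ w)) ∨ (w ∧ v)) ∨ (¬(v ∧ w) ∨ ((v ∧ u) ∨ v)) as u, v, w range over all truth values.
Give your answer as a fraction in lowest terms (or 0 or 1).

1/3

Take u = 0, v = 1/3, w = 1/3:
v ⊃ w = 1/3 ⊃ 1/3 = 1
w ∧ (v ⊃ w) = 1/3 ∧ 1 = 1/3
w ∧ v = 1/3 ∧ 1/3 = 1/3
(w ∧ (v ⊃ w)) ∨ (w ∧ v) = 1/3 ∨ 1/3 = 1/3
v ∧ w = 1/3 ∧ 1/3 = 1/3
¬(v ∧ w) = ¬1/3 = 0
v ∧ u = 1/3 ∧ 0 = 0
(v ∧ u) ∨ v = 0 ∨ 1/3 = 1/3
¬(v ∧ w) ∨ ((v ∧ u) ∨ v) = 0 ∨ 1/3 = 1/3
((w ∧ (v ⊃ w)) ∨ (w ∧ v)) ∨ (¬(v ∧ w) ∨ ((v ∧ u) ∨ v)) = 1/3 ∨ 1/3 = 1/3
No assignment yields a value below 1/3, so this is the minimum.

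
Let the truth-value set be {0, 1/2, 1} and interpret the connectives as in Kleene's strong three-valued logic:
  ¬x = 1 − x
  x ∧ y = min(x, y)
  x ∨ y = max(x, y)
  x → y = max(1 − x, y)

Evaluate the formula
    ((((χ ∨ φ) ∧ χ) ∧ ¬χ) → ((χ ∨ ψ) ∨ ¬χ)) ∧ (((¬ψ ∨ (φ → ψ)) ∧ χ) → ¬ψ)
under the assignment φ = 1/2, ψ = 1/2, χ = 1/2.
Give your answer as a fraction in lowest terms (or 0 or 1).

χ ∨ φ = 1/2 ∨ 1/2 = 1/2
(χ ∨ φ) ∧ χ = 1/2 ∧ 1/2 = 1/2
¬χ = ¬1/2 = 1/2
((χ ∨ φ) ∧ χ) ∧ ¬χ = 1/2 ∧ 1/2 = 1/2
χ ∨ ψ = 1/2 ∨ 1/2 = 1/2
¬χ = ¬1/2 = 1/2
(χ ∨ ψ) ∨ ¬χ = 1/2 ∨ 1/2 = 1/2
(((χ ∨ φ) ∧ χ) ∧ ¬χ) → ((χ ∨ ψ) ∨ ¬χ) = 1/2 → 1/2 = 1/2
¬ψ = ¬1/2 = 1/2
φ → ψ = 1/2 → 1/2 = 1/2
¬ψ ∨ (φ → ψ) = 1/2 ∨ 1/2 = 1/2
(¬ψ ∨ (φ → ψ)) ∧ χ = 1/2 ∧ 1/2 = 1/2
¬ψ = ¬1/2 = 1/2
((¬ψ ∨ (φ → ψ)) ∧ χ) → ¬ψ = 1/2 → 1/2 = 1/2
((((χ ∨ φ) ∧ χ) ∧ ¬χ) → ((χ ∨ ψ) ∨ ¬χ)) ∧ (((¬ψ ∨ (φ → ψ)) ∧ χ) → ¬ψ) = 1/2 ∧ 1/2 = 1/2

1/2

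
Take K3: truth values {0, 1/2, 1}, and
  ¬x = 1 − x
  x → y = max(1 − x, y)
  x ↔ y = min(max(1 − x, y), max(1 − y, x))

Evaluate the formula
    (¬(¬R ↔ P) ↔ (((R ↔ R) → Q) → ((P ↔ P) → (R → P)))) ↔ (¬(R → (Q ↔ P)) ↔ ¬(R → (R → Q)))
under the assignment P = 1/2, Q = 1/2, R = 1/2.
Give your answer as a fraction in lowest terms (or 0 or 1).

¬R = ¬1/2 = 1/2
¬R ↔ P = 1/2 ↔ 1/2 = 1/2
¬(¬R ↔ P) = ¬1/2 = 1/2
R ↔ R = 1/2 ↔ 1/2 = 1/2
(R ↔ R) → Q = 1/2 → 1/2 = 1/2
P ↔ P = 1/2 ↔ 1/2 = 1/2
R → P = 1/2 → 1/2 = 1/2
(P ↔ P) → (R → P) = 1/2 → 1/2 = 1/2
((R ↔ R) → Q) → ((P ↔ P) → (R → P)) = 1/2 → 1/2 = 1/2
¬(¬R ↔ P) ↔ (((R ↔ R) → Q) → ((P ↔ P) → (R → P))) = 1/2 ↔ 1/2 = 1/2
Q ↔ P = 1/2 ↔ 1/2 = 1/2
R → (Q ↔ P) = 1/2 → 1/2 = 1/2
¬(R → (Q ↔ P)) = ¬1/2 = 1/2
R → Q = 1/2 → 1/2 = 1/2
R → (R → Q) = 1/2 → 1/2 = 1/2
¬(R → (R → Q)) = ¬1/2 = 1/2
¬(R → (Q ↔ P)) ↔ ¬(R → (R → Q)) = 1/2 ↔ 1/2 = 1/2
(¬(¬R ↔ P) ↔ (((R ↔ R) → Q) → ((P ↔ P) → (R → P)))) ↔ (¬(R → (Q ↔ P)) ↔ ¬(R → (R → Q))) = 1/2 ↔ 1/2 = 1/2

1/2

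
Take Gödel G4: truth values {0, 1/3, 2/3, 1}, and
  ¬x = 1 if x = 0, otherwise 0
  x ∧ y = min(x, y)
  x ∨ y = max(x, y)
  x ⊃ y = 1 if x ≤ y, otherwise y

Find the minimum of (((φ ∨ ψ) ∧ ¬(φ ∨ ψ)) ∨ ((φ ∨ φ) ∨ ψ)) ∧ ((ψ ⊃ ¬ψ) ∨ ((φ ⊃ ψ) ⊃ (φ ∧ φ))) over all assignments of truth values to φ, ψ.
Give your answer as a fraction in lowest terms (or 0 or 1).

Take φ = 0, ψ = 0:
φ ∨ ψ = 0 ∨ 0 = 0
φ ∨ ψ = 0 ∨ 0 = 0
¬(φ ∨ ψ) = ¬0 = 1
(φ ∨ ψ) ∧ ¬(φ ∨ ψ) = 0 ∧ 1 = 0
φ ∨ φ = 0 ∨ 0 = 0
(φ ∨ φ) ∨ ψ = 0 ∨ 0 = 0
((φ ∨ ψ) ∧ ¬(φ ∨ ψ)) ∨ ((φ ∨ φ) ∨ ψ) = 0 ∨ 0 = 0
¬ψ = ¬0 = 1
ψ ⊃ ¬ψ = 0 ⊃ 1 = 1
φ ⊃ ψ = 0 ⊃ 0 = 1
φ ∧ φ = 0 ∧ 0 = 0
(φ ⊃ ψ) ⊃ (φ ∧ φ) = 1 ⊃ 0 = 0
(ψ ⊃ ¬ψ) ∨ ((φ ⊃ ψ) ⊃ (φ ∧ φ)) = 1 ∨ 0 = 1
(((φ ∨ ψ) ∧ ¬(φ ∨ ψ)) ∨ ((φ ∨ φ) ∨ ψ)) ∧ ((ψ ⊃ ¬ψ) ∨ ((φ ⊃ ψ) ⊃ (φ ∧ φ))) = 0 ∧ 1 = 0
No assignment yields a value below 0, so this is the minimum.

0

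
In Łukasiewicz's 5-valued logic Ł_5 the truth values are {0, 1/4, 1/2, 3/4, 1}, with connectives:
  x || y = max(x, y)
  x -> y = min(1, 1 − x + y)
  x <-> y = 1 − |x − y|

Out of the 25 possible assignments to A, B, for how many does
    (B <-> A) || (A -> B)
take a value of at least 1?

value 1: 15 assignments (counts)
value 3/4: 4 assignments
value 1/2: 3 assignments
value 1/4: 2 assignments
value 0: 1 assignment
So 15 of the 25 assignments meet the threshold.

15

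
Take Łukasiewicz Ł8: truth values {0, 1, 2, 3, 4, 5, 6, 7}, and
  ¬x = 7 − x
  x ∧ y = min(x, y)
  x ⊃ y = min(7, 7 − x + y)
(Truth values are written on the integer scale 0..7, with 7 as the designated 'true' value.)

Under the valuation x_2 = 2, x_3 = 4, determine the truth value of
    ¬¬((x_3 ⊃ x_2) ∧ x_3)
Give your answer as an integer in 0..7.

x_3 ⊃ x_2 = 4 ⊃ 2 = 5
(x_3 ⊃ x_2) ∧ x_3 = 5 ∧ 4 = 4
¬((x_3 ⊃ x_2) ∧ x_3) = ¬4 = 3
¬¬((x_3 ⊃ x_2) ∧ x_3) = ¬3 = 4

4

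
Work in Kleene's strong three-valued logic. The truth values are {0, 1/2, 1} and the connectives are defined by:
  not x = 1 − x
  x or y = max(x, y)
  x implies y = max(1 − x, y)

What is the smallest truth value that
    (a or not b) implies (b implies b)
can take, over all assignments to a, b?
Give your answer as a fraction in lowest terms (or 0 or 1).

1/2

Take a = 0, b = 1/2:
not b = not 1/2 = 1/2
a or not b = 0 or 1/2 = 1/2
b implies b = 1/2 implies 1/2 = 1/2
(a or not b) implies (b implies b) = 1/2 implies 1/2 = 1/2
No assignment yields a value below 1/2, so this is the minimum.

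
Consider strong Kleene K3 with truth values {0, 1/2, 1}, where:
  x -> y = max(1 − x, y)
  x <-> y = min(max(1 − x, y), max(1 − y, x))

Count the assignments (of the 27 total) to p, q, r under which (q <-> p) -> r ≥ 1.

value 1: 13 assignments (counts)
value 1/2: 12 assignments
value 0: 2 assignments
So 13 of the 27 assignments meet the threshold.

13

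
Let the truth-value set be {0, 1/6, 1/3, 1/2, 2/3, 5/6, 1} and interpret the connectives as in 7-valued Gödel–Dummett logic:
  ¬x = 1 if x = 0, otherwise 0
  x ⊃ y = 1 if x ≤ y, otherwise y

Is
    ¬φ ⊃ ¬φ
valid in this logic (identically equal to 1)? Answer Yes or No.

φ = 0 ↦ 1
φ = 1/6 ↦ 1
φ = 1/3 ↦ 1
φ = 1/2 ↦ 1
φ = 2/3 ↦ 1
φ = 5/6 ↦ 1
φ = 1 ↦ 1
Every assignment gives a value ≥ 1.

Yes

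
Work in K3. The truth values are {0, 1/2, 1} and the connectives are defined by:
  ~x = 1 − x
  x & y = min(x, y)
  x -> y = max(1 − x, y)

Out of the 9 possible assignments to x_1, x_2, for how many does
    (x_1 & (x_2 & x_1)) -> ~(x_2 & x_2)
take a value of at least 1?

5

x_1 = 0, x_2 = 0 ↦ 1  ≥
x_1 = 0, x_2 = 1/2 ↦ 1  ≥
x_1 = 0, x_2 = 1 ↦ 1  ≥
x_1 = 1/2, x_2 = 0 ↦ 1  ≥
x_1 = 1/2, x_2 = 1/2 ↦ 1/2  <
x_1 = 1/2, x_2 = 1 ↦ 1/2  <
x_1 = 1, x_2 = 0 ↦ 1  ≥
x_1 = 1, x_2 = 1/2 ↦ 1/2  <
x_1 = 1, x_2 = 1 ↦ 0  <
So 5 of the 9 assignments meet the threshold.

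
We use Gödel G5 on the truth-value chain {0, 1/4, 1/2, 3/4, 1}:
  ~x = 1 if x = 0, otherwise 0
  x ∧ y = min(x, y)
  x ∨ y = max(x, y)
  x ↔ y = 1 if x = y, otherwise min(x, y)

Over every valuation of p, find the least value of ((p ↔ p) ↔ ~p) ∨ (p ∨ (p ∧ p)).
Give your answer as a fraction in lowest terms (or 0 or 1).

1/4

Take p = 1/4:
p ↔ p = 1/4 ↔ 1/4 = 1
~p = ~1/4 = 0
(p ↔ p) ↔ ~p = 1 ↔ 0 = 0
p ∧ p = 1/4 ∧ 1/4 = 1/4
p ∨ (p ∧ p) = 1/4 ∨ 1/4 = 1/4
((p ↔ p) ↔ ~p) ∨ (p ∨ (p ∧ p)) = 0 ∨ 1/4 = 1/4
No assignment yields a value below 1/4, so this is the minimum.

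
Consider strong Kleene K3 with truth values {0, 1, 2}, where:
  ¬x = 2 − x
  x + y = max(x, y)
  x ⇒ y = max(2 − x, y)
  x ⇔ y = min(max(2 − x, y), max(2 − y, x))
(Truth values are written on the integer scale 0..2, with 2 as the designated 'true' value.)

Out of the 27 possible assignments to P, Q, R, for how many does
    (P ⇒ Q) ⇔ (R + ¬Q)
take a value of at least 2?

7

value 2: 7 assignments (counts)
value 1: 14 assignments
value 0: 6 assignments
So 7 of the 27 assignments meet the threshold.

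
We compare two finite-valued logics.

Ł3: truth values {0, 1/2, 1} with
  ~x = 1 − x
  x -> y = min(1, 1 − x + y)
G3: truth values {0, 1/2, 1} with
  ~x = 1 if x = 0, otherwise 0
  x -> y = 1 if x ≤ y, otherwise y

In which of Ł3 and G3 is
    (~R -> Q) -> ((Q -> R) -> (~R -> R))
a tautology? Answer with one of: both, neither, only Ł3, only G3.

both

In Ł3: every assignment gives 1 — tautology.
In G3: every assignment gives 1 — tautology.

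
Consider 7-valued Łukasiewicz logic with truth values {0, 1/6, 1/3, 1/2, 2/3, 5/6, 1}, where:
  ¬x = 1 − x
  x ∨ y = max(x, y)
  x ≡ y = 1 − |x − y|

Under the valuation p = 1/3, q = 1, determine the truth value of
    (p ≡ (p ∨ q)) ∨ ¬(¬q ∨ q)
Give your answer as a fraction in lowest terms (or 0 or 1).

1/3

p ∨ q = 1/3 ∨ 1 = 1
p ≡ (p ∨ q) = 1/3 ≡ 1 = 1/3
¬q = ¬1 = 0
¬q ∨ q = 0 ∨ 1 = 1
¬(¬q ∨ q) = ¬1 = 0
(p ≡ (p ∨ q)) ∨ ¬(¬q ∨ q) = 1/3 ∨ 0 = 1/3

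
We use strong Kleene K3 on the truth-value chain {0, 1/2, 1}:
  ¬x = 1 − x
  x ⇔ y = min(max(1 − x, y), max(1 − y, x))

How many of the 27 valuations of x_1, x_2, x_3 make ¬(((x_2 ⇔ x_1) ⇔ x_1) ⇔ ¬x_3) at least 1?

value 1: 4 assignments (counts)
value 1/2: 19 assignments
value 0: 4 assignments
So 4 of the 27 assignments meet the threshold.

4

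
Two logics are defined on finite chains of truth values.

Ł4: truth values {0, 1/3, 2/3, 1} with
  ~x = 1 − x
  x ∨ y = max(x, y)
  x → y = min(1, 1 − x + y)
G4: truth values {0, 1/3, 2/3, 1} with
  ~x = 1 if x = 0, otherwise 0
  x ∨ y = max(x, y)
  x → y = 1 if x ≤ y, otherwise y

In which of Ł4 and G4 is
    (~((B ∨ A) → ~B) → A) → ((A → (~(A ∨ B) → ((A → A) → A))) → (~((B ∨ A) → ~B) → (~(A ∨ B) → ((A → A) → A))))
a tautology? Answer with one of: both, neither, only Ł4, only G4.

both

In Ł4: every assignment gives 1 — tautology.
In G4: every assignment gives 1 — tautology.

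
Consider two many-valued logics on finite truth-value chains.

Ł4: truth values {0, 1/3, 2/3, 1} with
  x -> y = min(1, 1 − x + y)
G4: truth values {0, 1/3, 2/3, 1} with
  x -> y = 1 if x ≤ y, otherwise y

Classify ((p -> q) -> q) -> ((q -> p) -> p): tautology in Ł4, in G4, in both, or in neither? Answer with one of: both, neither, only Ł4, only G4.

In Ł4: every assignment gives 1 — tautology.
In G4: at p = 1/3, q = 0 the value is 1/3 — not a tautology.

only Ł4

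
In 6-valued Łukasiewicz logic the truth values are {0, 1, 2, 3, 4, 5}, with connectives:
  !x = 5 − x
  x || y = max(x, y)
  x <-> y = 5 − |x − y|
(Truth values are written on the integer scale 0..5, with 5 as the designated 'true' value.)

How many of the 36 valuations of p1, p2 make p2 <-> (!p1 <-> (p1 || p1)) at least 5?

value 5: 6 assignments (counts)
value 4: 10 assignments
value 3: 8 assignments
value 2: 6 assignments
value 1: 4 assignments
value 0: 2 assignments
So 6 of the 36 assignments meet the threshold.

6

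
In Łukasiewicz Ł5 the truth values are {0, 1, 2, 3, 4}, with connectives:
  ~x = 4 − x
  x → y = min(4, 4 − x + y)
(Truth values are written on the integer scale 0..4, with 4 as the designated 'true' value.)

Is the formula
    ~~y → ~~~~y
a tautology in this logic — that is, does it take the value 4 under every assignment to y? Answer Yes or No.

y = 0 ↦ 4
y = 1 ↦ 4
y = 2 ↦ 4
y = 3 ↦ 4
y = 4 ↦ 4
Every assignment gives a value ≥ 4.

Yes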